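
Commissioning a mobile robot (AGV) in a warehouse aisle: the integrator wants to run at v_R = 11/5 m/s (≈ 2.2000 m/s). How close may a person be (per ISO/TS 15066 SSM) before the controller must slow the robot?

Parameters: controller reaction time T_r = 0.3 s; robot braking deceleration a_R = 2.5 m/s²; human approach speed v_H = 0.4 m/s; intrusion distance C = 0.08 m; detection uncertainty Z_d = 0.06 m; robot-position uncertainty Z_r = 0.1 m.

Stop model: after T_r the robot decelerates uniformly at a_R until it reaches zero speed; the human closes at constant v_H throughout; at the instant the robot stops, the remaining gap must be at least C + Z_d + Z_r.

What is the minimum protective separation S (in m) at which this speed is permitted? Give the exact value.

T_s = v_R/a_R = (11/5)/(5/2) = 0.8800 s
robot covers v_R·T_r = 2.2000·0.3000 = 0.6600 m before braking
robot covers 2.2000·0.8800 − ½·2.5000·0.8800² = 0.9680 m while stopping
human over T_r+T_s: 0.4000·(0.3000+0.8800) = 0.4720 m
C+Z_d+Z_r = 0.0800+0.0600+0.1000 = 0.2400 m
S_min ≈ 0.6600+0.9680+0.4720+0.2400  ⇒  S_min = 117/50 m

S_min = 117/50 m = 2.3400 m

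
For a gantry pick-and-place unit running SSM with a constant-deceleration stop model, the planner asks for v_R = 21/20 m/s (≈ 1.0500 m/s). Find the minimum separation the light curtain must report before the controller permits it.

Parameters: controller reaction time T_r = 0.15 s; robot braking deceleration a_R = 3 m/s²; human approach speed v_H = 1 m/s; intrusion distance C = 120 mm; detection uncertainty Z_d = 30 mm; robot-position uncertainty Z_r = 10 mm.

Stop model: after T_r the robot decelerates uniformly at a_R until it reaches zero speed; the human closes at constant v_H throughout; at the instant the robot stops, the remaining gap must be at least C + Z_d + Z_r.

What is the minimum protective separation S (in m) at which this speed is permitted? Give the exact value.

T_s = v_R/a_R = (21/20)/3 = 0.3500 s
robot covers v_R·T_r = 1.0500·0.1500 = 0.1575 m before braking
robot covers 1.0500·0.3500 − ½·3.0000·0.3500² = 0.1837 m while stopping
person approaches 1.0000·(0.1500+0.3500) = 0.5000 m
margins: 0.1200+0.0300+0.0100 = 0.1600 m
S_min ≈ 0.1575+0.1837+0.5000+0.1600  ⇒  S_min = 801/800 m

S_min = 801/800 m = 1.0012 m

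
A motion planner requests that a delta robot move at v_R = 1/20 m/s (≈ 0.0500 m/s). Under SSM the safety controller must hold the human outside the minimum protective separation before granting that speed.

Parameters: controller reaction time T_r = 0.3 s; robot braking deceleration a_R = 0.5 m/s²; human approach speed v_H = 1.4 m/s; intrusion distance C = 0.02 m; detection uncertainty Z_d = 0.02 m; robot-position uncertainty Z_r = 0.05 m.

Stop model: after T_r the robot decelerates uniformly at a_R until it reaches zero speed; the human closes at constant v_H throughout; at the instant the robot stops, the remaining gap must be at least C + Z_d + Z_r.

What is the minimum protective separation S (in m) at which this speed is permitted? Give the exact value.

S_min = 267/400 m = 0.6675 m

stop time T_s = (1/20)/(1/2) = 0.1000 s
reaction-phase robot travel = 0.0500·0.3000 = 0.0150 m
robot covers 0.0500·0.1000 − ½·0.5000·0.1000² = 0.0025 m while stopping
human closes 1.4000·0.4000 = 0.5600 m
residual clearance needed = 0.0200+0.0200+0.0500 = 0.0900 m
S_min ≈ 0.0150+0.0025+0.5600+0.0900  ⇒  S_min = 267/400 m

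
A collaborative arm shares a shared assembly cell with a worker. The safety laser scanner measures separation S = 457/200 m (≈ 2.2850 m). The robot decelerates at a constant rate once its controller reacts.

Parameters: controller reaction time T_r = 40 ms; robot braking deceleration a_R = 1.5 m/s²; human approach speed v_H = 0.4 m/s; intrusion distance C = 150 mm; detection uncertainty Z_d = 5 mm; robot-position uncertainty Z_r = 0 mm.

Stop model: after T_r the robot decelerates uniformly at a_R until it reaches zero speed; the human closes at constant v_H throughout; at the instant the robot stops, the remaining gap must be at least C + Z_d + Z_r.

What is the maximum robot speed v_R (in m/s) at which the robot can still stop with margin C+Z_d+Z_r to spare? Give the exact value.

quadratic (1/3)·v² + (23/75)·v + (-1057/500) = 0
  disc = (23/75)² − 4·(1/3)·(-1057/500) = 16384/5625 ; √disc = 128/75
  v_R = (−(23/75) + 128/75) / (2·(1/3)) = 21/10 m/s
check:
braking lasts T_s = (21/10)/(3/2) = 1.4000 s
robot in T_r: 2.1000·0.0400 = 0.0840 m
braking distance = 2.1000²/(2·1.5000) = 1.4700 m
human closes 0.4000·1.4400 = 0.5760 m
margins: 0.1500+0.0050+0.0000 = 0.1550 m
sum ≈ 0.0840+1.4700+0.5760+0.1550 ≈ 2.2850 m = S ✓

v_R_max = 21/10 m/s = 2.1000 m/s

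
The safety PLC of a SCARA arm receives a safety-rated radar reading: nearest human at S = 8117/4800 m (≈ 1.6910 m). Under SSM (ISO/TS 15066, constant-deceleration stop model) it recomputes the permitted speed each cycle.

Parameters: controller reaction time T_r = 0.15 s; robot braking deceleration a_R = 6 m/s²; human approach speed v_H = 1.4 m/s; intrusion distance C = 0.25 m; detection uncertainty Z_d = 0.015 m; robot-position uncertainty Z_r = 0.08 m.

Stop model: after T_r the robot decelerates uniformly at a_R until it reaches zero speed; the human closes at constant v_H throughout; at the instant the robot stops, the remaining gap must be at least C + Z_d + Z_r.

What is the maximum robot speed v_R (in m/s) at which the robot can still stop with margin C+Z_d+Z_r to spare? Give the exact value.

collect terms ⇒ (1/12)·v_R² + (23/60)·v_R + (-5453/4800) = 0
  disc = (23/60)² − 4·(1/12)·(-5453/4800) = 841/1600 ; √disc = 29/40
  v_R = (−(23/60) + 29/40) / (2·(1/12)) = 41/20 m/s
check:
T_s = v_R/a_R = (41/20)/6 = 0.3417 s
robot in T_r: 2.0500·0.1500 = 0.3075 m
robot under decel: 2.0500²/(2·6.0000) = 0.3502 m
human over T_r+T_s: 1.4000·(0.1500+0.3417) = 0.6883 m
residual clearance needed = 0.2500+0.0150+0.0800 = 0.3450 m
sum ≈ 0.3075+0.3502+0.6883+0.3450 ≈ 1.6910 m = S ✓

v_R_max = 41/20 m/s = 2.0500 m/s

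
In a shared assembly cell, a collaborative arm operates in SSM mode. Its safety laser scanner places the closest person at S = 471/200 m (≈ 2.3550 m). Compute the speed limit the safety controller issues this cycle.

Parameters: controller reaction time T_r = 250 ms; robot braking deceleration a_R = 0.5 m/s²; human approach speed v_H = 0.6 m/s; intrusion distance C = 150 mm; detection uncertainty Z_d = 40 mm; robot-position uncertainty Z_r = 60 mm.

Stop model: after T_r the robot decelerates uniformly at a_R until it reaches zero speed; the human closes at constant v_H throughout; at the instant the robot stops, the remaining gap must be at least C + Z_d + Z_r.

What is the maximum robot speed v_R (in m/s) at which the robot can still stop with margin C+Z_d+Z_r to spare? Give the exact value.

v_R_max = 17/20 m/s = 0.8500 m/s

quadratic (1)·v² + (29/20)·v + (-391/200) = 0
  disc = (29/20)² − 4·(1)·(-391/200) = 3969/400 ; √disc = 63/20
  v_R = (−(29/20) + 63/20) / (2·(1)) = 17/20 m/s
check:
T_s = v_R/a_R = (17/20)/(1/2) = 1.7000 s
robot in T_r: 0.8500·0.2500 = 0.2125 m
braking distance = 0.8500²/(2·0.5000) = 0.7225 m
person approaches 0.6000·(0.2500+1.7000) = 1.1700 m
residual clearance needed = 0.1500+0.0400+0.0600 = 0.2500 m
sum ≈ 0.2125+0.7225+1.1700+0.2500 ≈ 2.3550 m = S ✓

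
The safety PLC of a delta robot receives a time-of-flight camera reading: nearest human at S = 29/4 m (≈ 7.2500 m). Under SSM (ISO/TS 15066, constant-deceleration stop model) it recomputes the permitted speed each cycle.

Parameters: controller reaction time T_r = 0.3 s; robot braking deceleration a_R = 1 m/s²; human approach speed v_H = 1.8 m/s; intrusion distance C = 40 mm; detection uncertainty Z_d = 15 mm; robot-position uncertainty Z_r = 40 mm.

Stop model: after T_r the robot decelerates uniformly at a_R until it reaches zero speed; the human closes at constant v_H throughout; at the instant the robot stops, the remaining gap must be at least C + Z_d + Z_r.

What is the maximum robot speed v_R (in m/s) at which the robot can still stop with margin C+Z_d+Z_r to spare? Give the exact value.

v_R_max = 21/10 m/s = 2.1000 m/s

collect terms ⇒ (1/2)·v_R² + (21/10)·v_R + (-1323/200) = 0
  disc = (21/10)² − 4·(1/2)·(-1323/200) = 441/25 ; √disc = 21/5
  v_R = (−(21/10) + 21/5) / (2·(1/2)) = 21/10 m/s
check:
braking lasts T_s = (21/10)/1 = 2.1000 s
robot in T_r: 2.1000·0.3000 = 0.6300 m
braking distance = 2.1000²/(2·1.0000) = 2.2050 m
person approaches 1.8000·(0.3000+2.1000) = 4.3200 m
margins: 0.0400+0.0150+0.0400 = 0.0950 m
sum ≈ 0.6300+2.2050+4.3200+0.0950 ≈ 7.2500 m = S ✓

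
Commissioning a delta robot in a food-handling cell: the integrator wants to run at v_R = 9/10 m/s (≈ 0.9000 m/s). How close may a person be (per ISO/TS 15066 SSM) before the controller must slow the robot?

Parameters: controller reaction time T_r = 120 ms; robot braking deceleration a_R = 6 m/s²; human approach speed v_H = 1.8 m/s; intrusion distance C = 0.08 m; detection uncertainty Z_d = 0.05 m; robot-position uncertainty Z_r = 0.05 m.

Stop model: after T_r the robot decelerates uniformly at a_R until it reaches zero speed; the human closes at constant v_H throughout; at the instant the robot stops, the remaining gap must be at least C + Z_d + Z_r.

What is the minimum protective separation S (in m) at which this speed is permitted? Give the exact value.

braking lasts T_s = (9/10)/6 = 0.1500 s
reaction-phase robot travel = 0.9000·0.1200 = 0.1080 m
robot covers 0.9000·0.1500 − ½·6.0000·0.1500² = 0.0675 m while stopping
human over T_r+T_s: 1.8000·(0.1200+0.1500) = 0.4860 m
C+Z_d+Z_r = 0.0800+0.0500+0.0500 = 0.1800 m
S_min ≈ 0.1080+0.0675+0.4860+0.1800  ⇒  S_min = 1683/2000 m

S_min = 1683/2000 m = 0.8415 m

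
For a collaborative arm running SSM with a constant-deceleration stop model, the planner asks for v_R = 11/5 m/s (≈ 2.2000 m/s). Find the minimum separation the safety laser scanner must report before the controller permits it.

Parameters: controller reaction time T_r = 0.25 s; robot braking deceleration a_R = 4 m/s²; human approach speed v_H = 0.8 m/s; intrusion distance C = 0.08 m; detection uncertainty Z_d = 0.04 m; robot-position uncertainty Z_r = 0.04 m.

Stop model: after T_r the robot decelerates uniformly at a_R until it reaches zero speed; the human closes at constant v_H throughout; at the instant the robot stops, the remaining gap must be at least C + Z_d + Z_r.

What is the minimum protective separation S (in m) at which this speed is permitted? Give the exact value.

S_min = 391/200 m = 1.9550 m

stop time T_s = (11/5)/4 = 0.5500 s
reaction-phase robot travel = 2.2000·0.2500 = 0.5500 m
robot under decel: 2.2000²/(2·4.0000) = 0.6050 m
human closes 0.8000·0.8000 = 0.6400 m
C+Z_d+Z_r = 0.0800+0.0400+0.0400 = 0.1600 m
S_min ≈ 0.5500+0.6050+0.6400+0.1600  ⇒  S_min = 391/200 m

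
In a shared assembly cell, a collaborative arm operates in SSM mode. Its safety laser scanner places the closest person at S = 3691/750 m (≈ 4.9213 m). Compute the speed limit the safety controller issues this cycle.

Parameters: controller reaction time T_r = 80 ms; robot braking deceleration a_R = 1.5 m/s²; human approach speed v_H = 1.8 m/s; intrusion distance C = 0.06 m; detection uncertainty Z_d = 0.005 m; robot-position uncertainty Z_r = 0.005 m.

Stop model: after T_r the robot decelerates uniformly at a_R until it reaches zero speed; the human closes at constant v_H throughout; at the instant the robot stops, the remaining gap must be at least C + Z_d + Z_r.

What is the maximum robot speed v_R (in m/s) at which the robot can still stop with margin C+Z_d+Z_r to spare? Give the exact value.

v_R_max = 23/10 m/s = 2.3000 m/s

at the boundary: (1/3)·v² + (32/25)·v + (-7061/1500) = 0
  disc = (32/25)² − 4·(1/3)·(-7061/1500) = 44521/5625 ; √disc = 211/75
  v_R = (−(32/25) + 211/75) / (2·(1/3)) = 23/10 m/s
check:
stop time T_s = (23/10)/(3/2) = 1.5333 s
robot in T_r: 2.3000·0.0800 = 0.1840 m
robot covers 2.3000·1.5333 − ½·1.5000·1.5333² = 1.7633 m while stopping
person approaches 1.8000·(0.0800+1.5333) = 2.9040 m
margins: 0.0600+0.0050+0.0050 = 0.0700 m
sum ≈ 0.1840+1.7633+2.9040+0.0700 ≈ 4.9213 m = S ✓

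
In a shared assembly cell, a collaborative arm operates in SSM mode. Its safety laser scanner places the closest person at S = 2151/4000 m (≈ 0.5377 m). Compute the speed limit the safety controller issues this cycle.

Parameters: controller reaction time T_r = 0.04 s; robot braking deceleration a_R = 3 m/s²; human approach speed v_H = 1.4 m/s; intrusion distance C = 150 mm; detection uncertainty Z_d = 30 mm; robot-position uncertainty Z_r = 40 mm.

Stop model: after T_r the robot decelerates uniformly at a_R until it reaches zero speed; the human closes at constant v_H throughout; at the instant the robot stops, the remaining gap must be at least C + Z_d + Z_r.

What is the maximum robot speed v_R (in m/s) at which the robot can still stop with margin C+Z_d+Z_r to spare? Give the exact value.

v_R_max = 9/20 m/s = 0.4500 m/s

collect terms ⇒ (1/6)·v_R² + (38/75)·v_R + (-1047/4000) = 0
  disc = (38/75)² − 4·(1/6)·(-1047/4000) = 38809/90000 ; √disc = 197/300
  v_R = (−(38/75) + 197/300) / (2·(1/6)) = 9/20 m/s
check:
stop time T_s = (9/20)/3 = 0.1500 s
robot covers v_R·T_r = 0.4500·0.0400 = 0.0180 m before braking
robot covers 0.4500·0.1500 − ½·3.0000·0.1500² = 0.0338 m while stopping
human closes 1.4000·0.1900 = 0.2660 m
residual clearance needed = 0.1500+0.0300+0.0400 = 0.2200 m
sum ≈ 0.0180+0.0338+0.2660+0.2200 ≈ 0.5377 m = S ✓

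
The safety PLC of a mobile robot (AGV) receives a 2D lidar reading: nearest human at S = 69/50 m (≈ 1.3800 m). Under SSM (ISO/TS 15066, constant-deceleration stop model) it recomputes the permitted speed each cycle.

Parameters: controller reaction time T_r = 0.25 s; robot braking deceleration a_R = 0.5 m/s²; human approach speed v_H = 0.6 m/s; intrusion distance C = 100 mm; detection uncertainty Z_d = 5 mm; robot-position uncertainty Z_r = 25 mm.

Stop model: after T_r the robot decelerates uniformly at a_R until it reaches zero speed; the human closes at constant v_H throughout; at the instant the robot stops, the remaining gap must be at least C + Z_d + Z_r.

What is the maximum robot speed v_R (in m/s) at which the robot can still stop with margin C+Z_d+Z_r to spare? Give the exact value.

v_R_max = 11/20 m/s = 0.5500 m/s

quadratic (1)·v² + (29/20)·v + (-11/10) = 0
  disc = (29/20)² − 4·(1)·(-11/10) = 2601/400 ; √disc = 51/20
  v_R = (−(29/20) + 51/20) / (2·(1)) = 11/20 m/s
check:
stop time T_s = (11/20)/(1/2) = 1.1000 s
reaction-phase robot travel = 0.5500·0.2500 = 0.1375 m
robot under decel: 0.5500²/(2·0.5000) = 0.3025 m
human over T_r+T_s: 0.6000·(0.2500+1.1000) = 0.8100 m
C+Z_d+Z_r = 0.1000+0.0050+0.0250 = 0.1300 m
sum ≈ 0.1375+0.3025+0.8100+0.1300 ≈ 1.3800 m = S ✓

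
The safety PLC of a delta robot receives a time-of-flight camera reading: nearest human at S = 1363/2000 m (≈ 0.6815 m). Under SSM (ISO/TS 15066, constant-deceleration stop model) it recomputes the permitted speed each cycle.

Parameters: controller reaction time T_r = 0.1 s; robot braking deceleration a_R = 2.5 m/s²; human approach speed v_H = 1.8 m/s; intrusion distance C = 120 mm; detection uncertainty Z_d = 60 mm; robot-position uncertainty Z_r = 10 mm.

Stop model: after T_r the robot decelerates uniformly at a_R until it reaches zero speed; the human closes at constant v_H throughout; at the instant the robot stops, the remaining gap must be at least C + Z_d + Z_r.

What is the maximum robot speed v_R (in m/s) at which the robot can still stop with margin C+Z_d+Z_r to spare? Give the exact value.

v_R_max = 7/20 m/s = 0.3500 m/s

at the boundary: (1/5)·v² + (41/50)·v + (-623/2000) = 0
  disc = (41/50)² − 4·(1/5)·(-623/2000) = 576/625 ; √disc = 24/25
  v_R = (−(41/50) + 24/25) / (2·(1/5)) = 7/20 m/s
check:
braking lasts T_s = (7/20)/(5/2) = 0.1400 s
reaction-phase robot travel = 0.3500·0.1000 = 0.0350 m
robot covers 0.3500·0.1400 − ½·2.5000·0.1400² = 0.0245 m while stopping
person approaches 1.8000·(0.1000+0.1400) = 0.4320 m
C+Z_d+Z_r = 0.1200+0.0600+0.0100 = 0.1900 m
sum ≈ 0.0350+0.0245+0.4320+0.1900 ≈ 0.6815 m = S ✓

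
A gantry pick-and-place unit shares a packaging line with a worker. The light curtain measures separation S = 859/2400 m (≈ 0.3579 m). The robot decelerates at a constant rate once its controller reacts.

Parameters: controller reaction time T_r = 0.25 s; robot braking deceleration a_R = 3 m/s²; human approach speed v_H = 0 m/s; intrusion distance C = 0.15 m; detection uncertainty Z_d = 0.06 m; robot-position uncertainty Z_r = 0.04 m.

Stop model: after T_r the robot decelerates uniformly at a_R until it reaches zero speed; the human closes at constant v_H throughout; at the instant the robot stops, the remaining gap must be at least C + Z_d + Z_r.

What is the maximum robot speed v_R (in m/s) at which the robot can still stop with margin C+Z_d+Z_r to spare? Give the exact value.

v_R_max = 7/20 m/s = 0.3500 m/s

quadratic (1/6)·v² + (1/4)·v + (-259/2400) = 0
  disc = (1/4)² − 4·(1/6)·(-259/2400) = 121/900 ; √disc = 11/30
  v_R = (−(1/4) + 11/30) / (2·(1/6)) = 7/20 m/s
check:
braking lasts T_s = (7/20)/3 = 0.1167 s
robot in T_r: 0.3500·0.2500 = 0.0875 m
braking distance = 0.3500²/(2·3.0000) = 0.0204 m
human over T_r+T_s: 0.0000·(0.2500+0.1167) = 0.0000 m
residual clearance needed = 0.1500+0.0600+0.0400 = 0.2500 m
sum ≈ 0.0875+0.0204+0.0000+0.2500 ≈ 0.3579 m = S ✓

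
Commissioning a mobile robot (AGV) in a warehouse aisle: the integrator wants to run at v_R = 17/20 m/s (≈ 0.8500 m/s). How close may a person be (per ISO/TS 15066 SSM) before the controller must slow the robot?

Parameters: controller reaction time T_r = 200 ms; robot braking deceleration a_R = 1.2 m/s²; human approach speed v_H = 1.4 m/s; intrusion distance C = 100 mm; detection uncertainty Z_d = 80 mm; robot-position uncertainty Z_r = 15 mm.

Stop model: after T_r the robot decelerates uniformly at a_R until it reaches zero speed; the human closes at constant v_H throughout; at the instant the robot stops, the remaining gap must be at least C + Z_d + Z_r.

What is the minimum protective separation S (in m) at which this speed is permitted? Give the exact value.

T_s = v_R/a_R = (17/20)/(6/5) = 0.7083 s
robot covers v_R·T_r = 0.8500·0.2000 = 0.1700 m before braking
braking distance = 0.8500²/(2·1.2000) = 0.3010 m
person approaches 1.4000·(0.2000+0.7083) = 1.2717 m
margins: 0.1000+0.0800+0.0150 = 0.1950 m
S_min ≈ 0.1700+0.3010+1.2717+0.1950  ⇒  S_min = 9301/4800 m

S_min = 9301/4800 m = 1.9377 m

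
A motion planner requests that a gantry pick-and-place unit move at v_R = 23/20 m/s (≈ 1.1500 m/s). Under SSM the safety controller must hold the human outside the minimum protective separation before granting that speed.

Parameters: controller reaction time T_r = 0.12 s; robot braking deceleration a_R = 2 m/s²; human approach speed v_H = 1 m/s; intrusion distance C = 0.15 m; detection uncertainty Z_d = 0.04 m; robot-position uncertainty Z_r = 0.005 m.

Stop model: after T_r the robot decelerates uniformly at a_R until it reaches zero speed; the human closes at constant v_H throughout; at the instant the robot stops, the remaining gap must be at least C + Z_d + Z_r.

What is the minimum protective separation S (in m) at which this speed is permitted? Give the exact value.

T_s = v_R/a_R = (23/20)/2 = 0.5750 s
reaction-phase robot travel = 1.1500·0.1200 = 0.1380 m
robot covers 1.1500·0.5750 − ½·2.0000·0.5750² = 0.3306 m while stopping
human closes 1.0000·0.6950 = 0.6950 m
C+Z_d+Z_r = 0.1500+0.0400+0.0050 = 0.1950 m
S_min ≈ 0.1380+0.3306+0.6950+0.1950  ⇒  S_min = 10869/8000 m

S_min = 10869/8000 m = 1.3586 m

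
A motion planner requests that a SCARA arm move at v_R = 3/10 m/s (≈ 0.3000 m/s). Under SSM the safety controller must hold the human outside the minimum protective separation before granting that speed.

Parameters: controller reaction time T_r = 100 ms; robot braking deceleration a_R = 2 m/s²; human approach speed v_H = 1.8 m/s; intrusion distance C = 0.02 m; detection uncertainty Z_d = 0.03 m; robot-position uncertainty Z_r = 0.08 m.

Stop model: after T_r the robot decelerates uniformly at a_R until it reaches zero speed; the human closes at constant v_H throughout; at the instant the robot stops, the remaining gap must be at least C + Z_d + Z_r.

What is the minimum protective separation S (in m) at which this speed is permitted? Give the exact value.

braking lasts T_s = (3/10)/2 = 0.1500 s
reaction-phase robot travel = 0.3000·0.1000 = 0.0300 m
braking distance = 0.3000²/(2·2.0000) = 0.0225 m
human closes 1.8000·0.2500 = 0.4500 m
residual clearance needed = 0.0200+0.0300+0.0800 = 0.1300 m
S_min ≈ 0.0300+0.0225+0.4500+0.1300  ⇒  S_min = 253/400 m

S_min = 253/400 m = 0.6325 m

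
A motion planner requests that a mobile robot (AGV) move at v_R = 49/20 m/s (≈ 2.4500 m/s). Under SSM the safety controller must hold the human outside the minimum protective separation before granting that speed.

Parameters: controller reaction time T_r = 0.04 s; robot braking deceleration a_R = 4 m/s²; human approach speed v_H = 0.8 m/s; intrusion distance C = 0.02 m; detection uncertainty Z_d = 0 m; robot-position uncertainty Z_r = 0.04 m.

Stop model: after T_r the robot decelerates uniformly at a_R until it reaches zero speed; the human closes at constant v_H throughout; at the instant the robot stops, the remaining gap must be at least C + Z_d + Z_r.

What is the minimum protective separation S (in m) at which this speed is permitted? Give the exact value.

braking lasts T_s = (49/20)/4 = 0.6125 s
robot covers v_R·T_r = 2.4500·0.0400 = 0.0980 m before braking
robot under decel: 2.4500²/(2·4.0000) = 0.7503 m
person approaches 0.8000·(0.0400+0.6125) = 0.5220 m
C+Z_d+Z_r = 0.0200+0.0000+0.0400 = 0.0600 m
S_min ≈ 0.0980+0.7503+0.5220+0.0600  ⇒  S_min = 4577/3200 m

S_min = 4577/3200 m = 1.4303 m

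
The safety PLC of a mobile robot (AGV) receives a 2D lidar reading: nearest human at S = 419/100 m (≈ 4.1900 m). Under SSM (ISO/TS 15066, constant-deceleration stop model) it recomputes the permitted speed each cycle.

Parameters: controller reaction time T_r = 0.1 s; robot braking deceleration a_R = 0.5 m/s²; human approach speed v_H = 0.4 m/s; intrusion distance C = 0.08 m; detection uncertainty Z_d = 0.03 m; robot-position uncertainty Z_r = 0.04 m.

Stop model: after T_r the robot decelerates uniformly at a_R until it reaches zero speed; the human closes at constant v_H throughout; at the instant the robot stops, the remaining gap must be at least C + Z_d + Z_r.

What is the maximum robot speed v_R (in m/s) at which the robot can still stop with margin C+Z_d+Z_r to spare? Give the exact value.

v_R_max = 8/5 m/s = 1.6000 m/s

collect terms ⇒ (1)·v_R² + (9/10)·v_R + (-4) = 0
  disc = (9/10)² − 4·(1)·(-4) = 1681/100 ; √disc = 41/10
  v_R = (−(9/10) + 41/10) / (2·(1)) = 8/5 m/s
check:
T_s = v_R/a_R = (8/5)/(1/2) = 3.2000 s
robot covers v_R·T_r = 1.6000·0.1000 = 0.1600 m before braking
robot covers 1.6000·3.2000 − ½·0.5000·3.2000² = 2.5600 m while stopping
person approaches 0.4000·(0.1000+3.2000) = 1.3200 m
C+Z_d+Z_r = 0.0800+0.0300+0.0400 = 0.1500 m
sum ≈ 0.1600+2.5600+1.3200+0.1500 ≈ 4.1900 m = S ✓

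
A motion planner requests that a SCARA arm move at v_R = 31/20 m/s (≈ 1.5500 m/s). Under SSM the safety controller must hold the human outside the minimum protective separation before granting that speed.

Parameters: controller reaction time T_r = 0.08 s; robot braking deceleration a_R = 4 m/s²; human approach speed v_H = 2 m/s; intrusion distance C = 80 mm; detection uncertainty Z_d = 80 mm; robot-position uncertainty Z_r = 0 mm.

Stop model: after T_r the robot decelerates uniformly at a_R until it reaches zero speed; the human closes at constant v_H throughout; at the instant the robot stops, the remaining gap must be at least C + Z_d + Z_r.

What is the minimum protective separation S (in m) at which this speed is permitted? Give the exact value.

T_s = v_R/a_R = (31/20)/4 = 0.3875 s
reaction-phase robot travel = 1.5500·0.0800 = 0.1240 m
robot covers 1.5500·0.3875 − ½·4.0000·0.3875² = 0.3003 m while stopping
human closes 2.0000·0.4675 = 0.9350 m
margins: 0.0800+0.0800+0.0000 = 0.1600 m
S_min ≈ 0.1240+0.3003+0.9350+0.1600  ⇒  S_min = 24309/16000 m

S_min = 24309/16000 m = 1.5193 m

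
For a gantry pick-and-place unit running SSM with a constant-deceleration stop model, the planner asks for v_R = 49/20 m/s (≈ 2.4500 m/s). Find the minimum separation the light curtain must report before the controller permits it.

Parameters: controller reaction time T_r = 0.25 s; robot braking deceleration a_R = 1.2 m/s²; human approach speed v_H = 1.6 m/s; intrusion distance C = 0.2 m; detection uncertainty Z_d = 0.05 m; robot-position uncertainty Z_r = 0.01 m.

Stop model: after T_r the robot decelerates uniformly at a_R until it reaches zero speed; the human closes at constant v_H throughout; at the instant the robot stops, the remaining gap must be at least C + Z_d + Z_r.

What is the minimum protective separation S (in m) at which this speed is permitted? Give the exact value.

S_min = 33793/4800 m = 7.0402 m

braking lasts T_s = (49/20)/(6/5) = 2.0417 s
reaction-phase robot travel = 2.4500·0.2500 = 0.6125 m
robot under decel: 2.4500²/(2·1.2000) = 2.5010 m
person approaches 1.6000·(0.2500+2.0417) = 3.6667 m
C+Z_d+Z_r = 0.2000+0.0500+0.0100 = 0.2600 m
S_min ≈ 0.6125+2.5010+3.6667+0.2600  ⇒  S_min = 33793/4800 m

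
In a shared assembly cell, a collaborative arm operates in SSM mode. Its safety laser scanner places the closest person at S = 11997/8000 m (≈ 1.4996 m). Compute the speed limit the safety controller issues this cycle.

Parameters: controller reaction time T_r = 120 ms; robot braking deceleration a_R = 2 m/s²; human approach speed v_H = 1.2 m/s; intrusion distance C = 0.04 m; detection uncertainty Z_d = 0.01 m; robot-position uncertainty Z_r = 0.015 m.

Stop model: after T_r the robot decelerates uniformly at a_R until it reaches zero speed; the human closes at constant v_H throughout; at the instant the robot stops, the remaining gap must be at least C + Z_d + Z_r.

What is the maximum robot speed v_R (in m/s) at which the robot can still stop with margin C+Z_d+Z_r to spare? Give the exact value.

quadratic (1/4)·v² + (18/25)·v + (-413/320) = 0
  disc = (18/25)² − 4·(1/4)·(-413/320) = 72361/40000 ; √disc = 269/200
  v_R = (−(18/25) + 269/200) / (2·(1/4)) = 5/4 m/s
check:
stop time T_s = (5/4)/2 = 0.6250 s
robot covers v_R·T_r = 1.2500·0.1200 = 0.1500 m before braking
braking distance = 1.2500²/(2·2.0000) = 0.3906 m
human over T_r+T_s: 1.2000·(0.1200+0.6250) = 0.8940 m
margins: 0.0400+0.0100+0.0150 = 0.0650 m
sum ≈ 0.1500+0.3906+0.8940+0.0650 ≈ 1.4996 m = S ✓

v_R_max = 5/4 m/s = 1.2500 m/s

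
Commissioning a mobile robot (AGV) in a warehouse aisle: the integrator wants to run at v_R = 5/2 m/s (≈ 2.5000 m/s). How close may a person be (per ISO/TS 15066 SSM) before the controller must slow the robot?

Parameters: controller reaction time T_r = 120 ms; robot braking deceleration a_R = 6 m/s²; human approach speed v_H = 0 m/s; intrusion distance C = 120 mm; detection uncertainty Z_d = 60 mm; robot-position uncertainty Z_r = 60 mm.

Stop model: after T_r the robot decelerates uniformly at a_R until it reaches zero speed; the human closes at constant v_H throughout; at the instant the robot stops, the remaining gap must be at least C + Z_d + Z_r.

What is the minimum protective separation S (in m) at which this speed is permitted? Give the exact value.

S_min = 1273/1200 m = 1.0608 m

stop time T_s = (5/2)/6 = 0.4167 s
robot in T_r: 2.5000·0.1200 = 0.3000 m
robot under decel: 2.5000²/(2·6.0000) = 0.5208 m
person approaches 0.0000·(0.1200+0.4167) = 0.0000 m
C+Z_d+Z_r = 0.1200+0.0600+0.0600 = 0.2400 m
S_min ≈ 0.3000+0.5208+0.0000+0.2400  ⇒  S_min = 1273/1200 m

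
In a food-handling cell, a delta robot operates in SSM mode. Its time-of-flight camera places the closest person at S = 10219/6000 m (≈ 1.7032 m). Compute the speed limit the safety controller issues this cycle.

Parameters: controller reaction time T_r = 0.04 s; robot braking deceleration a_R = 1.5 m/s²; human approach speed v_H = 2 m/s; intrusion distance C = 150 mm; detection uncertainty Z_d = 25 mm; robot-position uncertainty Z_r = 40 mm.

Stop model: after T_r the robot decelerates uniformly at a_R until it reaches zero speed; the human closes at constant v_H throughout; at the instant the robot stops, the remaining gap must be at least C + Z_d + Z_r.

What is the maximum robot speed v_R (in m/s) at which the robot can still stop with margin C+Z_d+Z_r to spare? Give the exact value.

at the boundary: (1/3)·v² + (103/75)·v + (-8449/6000) = 0
  disc = (103/75)² − 4·(1/3)·(-8449/6000) = 9409/2500 ; √disc = 97/50
  v_R = (−(103/75) + 97/50) / (2·(1/3)) = 17/20 m/s
check:
braking lasts T_s = (17/20)/(3/2) = 0.5667 s
robot in T_r: 0.8500·0.0400 = 0.0340 m
robot covers 0.8500·0.5667 − ½·1.5000·0.5667² = 0.2408 m while stopping
human closes 2.0000·0.6067 = 1.2133 m
C+Z_d+Z_r = 0.1500+0.0250+0.0400 = 0.2150 m
sum ≈ 0.0340+0.2408+1.2133+0.2150 ≈ 1.7032 m = S ✓

v_R_max = 17/20 m/s = 0.8500 m/s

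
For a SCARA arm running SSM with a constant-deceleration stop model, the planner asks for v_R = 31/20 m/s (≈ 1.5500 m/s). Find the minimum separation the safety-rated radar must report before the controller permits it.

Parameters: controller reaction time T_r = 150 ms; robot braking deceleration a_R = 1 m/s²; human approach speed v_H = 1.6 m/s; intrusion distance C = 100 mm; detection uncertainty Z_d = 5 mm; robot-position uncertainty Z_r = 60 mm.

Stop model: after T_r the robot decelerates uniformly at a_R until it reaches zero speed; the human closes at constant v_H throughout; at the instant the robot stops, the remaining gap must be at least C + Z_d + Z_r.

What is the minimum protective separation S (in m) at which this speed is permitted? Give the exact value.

braking lasts T_s = (31/20)/1 = 1.5500 s
reaction-phase robot travel = 1.5500·0.1500 = 0.2325 m
braking distance = 1.5500²/(2·1.0000) = 1.2012 m
human over T_r+T_s: 1.6000·(0.1500+1.5500) = 2.7200 m
C+Z_d+Z_r = 0.1000+0.0050+0.0600 = 0.1650 m
S_min ≈ 0.2325+1.2012+2.7200+0.1650  ⇒  S_min = 691/160 m

S_min = 691/160 m = 4.3187 m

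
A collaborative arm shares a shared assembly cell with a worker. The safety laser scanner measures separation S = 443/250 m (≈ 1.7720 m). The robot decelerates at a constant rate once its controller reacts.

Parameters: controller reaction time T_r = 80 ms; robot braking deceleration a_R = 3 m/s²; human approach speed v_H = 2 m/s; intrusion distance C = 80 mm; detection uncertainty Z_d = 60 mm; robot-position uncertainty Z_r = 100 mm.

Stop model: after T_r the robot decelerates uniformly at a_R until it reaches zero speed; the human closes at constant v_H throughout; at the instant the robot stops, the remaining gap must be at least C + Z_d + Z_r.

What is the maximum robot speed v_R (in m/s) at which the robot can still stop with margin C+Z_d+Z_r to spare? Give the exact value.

v_R_max = 7/5 m/s = 1.4000 m/s

quadratic (1/6)·v² + (56/75)·v + (-343/250) = 0
  disc = (56/75)² − 4·(1/6)·(-343/250) = 8281/5625 ; √disc = 91/75
  v_R = (−(56/75) + 91/75) / (2·(1/6)) = 7/5 m/s
check:
T_s = v_R/a_R = (7/5)/3 = 0.4667 s
reaction-phase robot travel = 1.4000·0.0800 = 0.1120 m
braking distance = 1.4000²/(2·3.0000) = 0.3267 m
human over T_r+T_s: 2.0000·(0.0800+0.4667) = 1.0933 m
residual clearance needed = 0.0800+0.0600+0.1000 = 0.2400 m
sum ≈ 0.1120+0.3267+1.0933+0.2400 ≈ 1.7720 m = S ✓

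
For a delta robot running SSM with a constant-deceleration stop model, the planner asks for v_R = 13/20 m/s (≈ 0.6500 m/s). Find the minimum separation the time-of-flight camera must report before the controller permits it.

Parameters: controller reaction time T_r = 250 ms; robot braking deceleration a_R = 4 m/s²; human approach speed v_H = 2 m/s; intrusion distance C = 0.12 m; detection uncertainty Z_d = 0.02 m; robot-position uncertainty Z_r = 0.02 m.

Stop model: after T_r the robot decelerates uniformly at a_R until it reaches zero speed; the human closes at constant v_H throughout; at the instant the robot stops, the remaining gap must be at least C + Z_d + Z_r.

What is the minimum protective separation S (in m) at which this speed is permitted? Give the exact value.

braking lasts T_s = (13/20)/4 = 0.1625 s
robot covers v_R·T_r = 0.6500·0.2500 = 0.1625 m before braking
braking distance = 0.6500²/(2·4.0000) = 0.0528 m
human over T_r+T_s: 2.0000·(0.2500+0.1625) = 0.8250 m
C+Z_d+Z_r = 0.1200+0.0200+0.0200 = 0.1600 m
S_min ≈ 0.1625+0.0528+0.8250+0.1600  ⇒  S_min = 3841/3200 m

S_min = 3841/3200 m = 1.2003 m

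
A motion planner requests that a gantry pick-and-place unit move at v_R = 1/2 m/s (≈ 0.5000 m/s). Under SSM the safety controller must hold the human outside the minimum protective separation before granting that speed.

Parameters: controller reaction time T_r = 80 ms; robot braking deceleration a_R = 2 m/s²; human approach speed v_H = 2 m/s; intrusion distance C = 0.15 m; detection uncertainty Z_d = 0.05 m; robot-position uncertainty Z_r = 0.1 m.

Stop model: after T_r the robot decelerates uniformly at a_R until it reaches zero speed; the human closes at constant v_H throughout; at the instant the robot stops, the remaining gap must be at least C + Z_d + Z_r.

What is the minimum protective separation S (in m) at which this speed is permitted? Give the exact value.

S_min = 17/16 m = 1.0625 m

braking lasts T_s = (1/2)/2 = 0.2500 s
robot in T_r: 0.5000·0.0800 = 0.0400 m
robot covers 0.5000·0.2500 − ½·2.0000·0.2500² = 0.0625 m while stopping
person approaches 2.0000·(0.0800+0.2500) = 0.6600 m
C+Z_d+Z_r = 0.1500+0.0500+0.1000 = 0.3000 m
S_min ≈ 0.0400+0.0625+0.6600+0.3000  ⇒  S_min = 17/16 m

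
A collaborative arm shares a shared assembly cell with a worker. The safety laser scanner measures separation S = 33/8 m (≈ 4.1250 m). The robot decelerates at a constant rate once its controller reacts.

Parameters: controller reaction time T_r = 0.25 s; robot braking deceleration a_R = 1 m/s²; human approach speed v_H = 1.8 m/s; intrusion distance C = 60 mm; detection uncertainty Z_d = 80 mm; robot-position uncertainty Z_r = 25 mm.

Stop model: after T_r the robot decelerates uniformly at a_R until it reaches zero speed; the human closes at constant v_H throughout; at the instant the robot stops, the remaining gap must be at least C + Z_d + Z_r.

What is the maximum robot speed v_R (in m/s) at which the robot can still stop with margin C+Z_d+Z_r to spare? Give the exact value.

quadratic (1/2)·v² + (41/20)·v + (-351/100) = 0
  disc = (41/20)² − 4·(1/2)·(-351/100) = 4489/400 ; √disc = 67/20
  v_R = (−(41/20) + 67/20) / (2·(1/2)) = 13/10 m/s
check:
T_s = v_R/a_R = (13/10)/1 = 1.3000 s
reaction-phase robot travel = 1.3000·0.2500 = 0.3250 m
robot covers 1.3000·1.3000 − ½·1.0000·1.3000² = 0.8450 m while stopping
human closes 1.8000·1.5500 = 2.7900 m
margins: 0.0600+0.0800+0.0250 = 0.1650 m
sum ≈ 0.3250+0.8450+2.7900+0.1650 ≈ 4.1250 m = S ✓

v_R_max = 13/10 m/s = 1.3000 m/s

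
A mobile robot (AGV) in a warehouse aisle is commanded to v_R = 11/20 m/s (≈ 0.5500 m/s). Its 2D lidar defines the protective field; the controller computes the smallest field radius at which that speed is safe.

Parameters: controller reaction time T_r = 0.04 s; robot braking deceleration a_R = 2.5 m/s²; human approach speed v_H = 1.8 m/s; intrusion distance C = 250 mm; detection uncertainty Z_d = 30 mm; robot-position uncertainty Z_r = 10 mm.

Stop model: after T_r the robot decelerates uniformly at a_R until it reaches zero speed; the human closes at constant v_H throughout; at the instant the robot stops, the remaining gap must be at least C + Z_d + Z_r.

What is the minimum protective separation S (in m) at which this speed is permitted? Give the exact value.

stop time T_s = (11/20)/(5/2) = 0.2200 s
robot covers v_R·T_r = 0.5500·0.0400 = 0.0220 m before braking
robot under decel: 0.5500²/(2·2.5000) = 0.0605 m
person approaches 1.8000·(0.0400+0.2200) = 0.4680 m
residual clearance needed = 0.2500+0.0300+0.0100 = 0.2900 m
S_min ≈ 0.0220+0.0605+0.4680+0.2900  ⇒  S_min = 1681/2000 m

S_min = 1681/2000 m = 0.8405 m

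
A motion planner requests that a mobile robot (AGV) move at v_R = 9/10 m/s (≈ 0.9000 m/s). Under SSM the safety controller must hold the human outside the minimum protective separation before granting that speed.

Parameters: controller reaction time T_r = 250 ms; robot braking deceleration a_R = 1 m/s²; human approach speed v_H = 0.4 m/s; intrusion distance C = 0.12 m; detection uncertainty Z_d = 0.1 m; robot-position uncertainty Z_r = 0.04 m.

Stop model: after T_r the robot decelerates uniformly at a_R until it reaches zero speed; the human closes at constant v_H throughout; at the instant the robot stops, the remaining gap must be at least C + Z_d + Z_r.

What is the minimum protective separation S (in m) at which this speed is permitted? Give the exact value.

S_min = 27/20 m = 1.3500 m

stop time T_s = (9/10)/1 = 0.9000 s
robot in T_r: 0.9000·0.2500 = 0.2250 m
robot under decel: 0.9000²/(2·1.0000) = 0.4050 m
person approaches 0.4000·(0.2500+0.9000) = 0.4600 m
residual clearance needed = 0.1200+0.1000+0.0400 = 0.2600 m
S_min ≈ 0.2250+0.4050+0.4600+0.2600  ⇒  S_min = 27/20 m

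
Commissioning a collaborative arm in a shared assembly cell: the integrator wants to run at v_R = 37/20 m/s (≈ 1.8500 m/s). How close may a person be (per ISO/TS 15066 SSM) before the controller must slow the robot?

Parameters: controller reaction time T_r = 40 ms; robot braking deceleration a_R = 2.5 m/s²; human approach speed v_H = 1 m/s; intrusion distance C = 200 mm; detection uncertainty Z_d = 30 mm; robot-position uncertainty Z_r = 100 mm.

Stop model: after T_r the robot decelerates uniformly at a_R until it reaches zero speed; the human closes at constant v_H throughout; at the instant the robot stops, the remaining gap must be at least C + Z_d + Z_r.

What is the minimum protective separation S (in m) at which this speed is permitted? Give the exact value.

stop time T_s = (37/20)/(5/2) = 0.7400 s
reaction-phase robot travel = 1.8500·0.0400 = 0.0740 m
robot covers 1.8500·0.7400 − ½·2.5000·0.7400² = 0.6845 m while stopping
human closes 1.0000·0.7800 = 0.7800 m
margins: 0.2000+0.0300+0.1000 = 0.3300 m
S_min ≈ 0.0740+0.6845+0.7800+0.3300  ⇒  S_min = 3737/2000 m

S_min = 3737/2000 m = 1.8685 m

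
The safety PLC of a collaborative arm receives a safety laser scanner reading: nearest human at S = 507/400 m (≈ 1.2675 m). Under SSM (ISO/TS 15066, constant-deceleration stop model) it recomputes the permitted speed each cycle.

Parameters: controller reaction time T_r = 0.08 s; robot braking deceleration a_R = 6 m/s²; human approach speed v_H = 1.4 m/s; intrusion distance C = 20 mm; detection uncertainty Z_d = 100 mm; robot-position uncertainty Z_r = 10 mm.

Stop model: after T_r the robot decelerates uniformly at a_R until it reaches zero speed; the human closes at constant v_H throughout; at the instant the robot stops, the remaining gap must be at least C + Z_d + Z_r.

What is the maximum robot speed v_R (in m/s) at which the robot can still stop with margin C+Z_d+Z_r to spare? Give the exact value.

v_R_max = 21/10 m/s = 2.1000 m/s

at the boundary: (1/12)·v² + (47/150)·v + (-2051/2000) = 0
  disc = (47/150)² − 4·(1/12)·(-2051/2000) = 39601/90000 ; √disc = 199/300
  v_R = (−(47/150) + 199/300) / (2·(1/12)) = 21/10 m/s
check:
braking lasts T_s = (21/10)/6 = 0.3500 s
robot in T_r: 2.1000·0.0800 = 0.1680 m
braking distance = 2.1000²/(2·6.0000) = 0.3675 m
human closes 1.4000·0.4300 = 0.6020 m
residual clearance needed = 0.0200+0.1000+0.0100 = 0.1300 m
sum ≈ 0.1680+0.3675+0.6020+0.1300 ≈ 1.2675 m = S ✓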